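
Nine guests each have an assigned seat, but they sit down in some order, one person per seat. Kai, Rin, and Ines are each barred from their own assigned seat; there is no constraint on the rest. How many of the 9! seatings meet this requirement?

256320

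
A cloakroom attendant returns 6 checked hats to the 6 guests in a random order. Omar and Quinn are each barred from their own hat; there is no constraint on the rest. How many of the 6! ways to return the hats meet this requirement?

504

Let A_j be the event that the j-th constrained one is fixed. By inclusion-exclusion over the 2 events:
Σ_{j=0}^{2} (-1)^j C(2,j)(6-j)!
= C(2,0)·6! - C(2,1)·5! + C(2,2)·4!
= 720 - 240 + 24
= 504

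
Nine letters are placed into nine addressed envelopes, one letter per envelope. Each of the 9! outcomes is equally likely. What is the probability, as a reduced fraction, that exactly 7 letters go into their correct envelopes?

1/10080

Favorable outcomes: C(9,7)·!2 = 36·1 = 36.
Total outcomes: 9! = 362880.
Probability = 36/362880 = 1/10080.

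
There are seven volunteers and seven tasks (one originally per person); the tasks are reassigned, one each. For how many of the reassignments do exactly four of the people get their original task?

70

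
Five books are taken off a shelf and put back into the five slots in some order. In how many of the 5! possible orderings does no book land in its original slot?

44

!5 = 5! · Σ_{k=0}^{5} (-1)^k/k!
= 5! - 5!/1! + 5!/2! - 5!/3! + 5!/4! - 5!/5!
= 120 - 120 + 60 - 20 + 5 - 1
= 44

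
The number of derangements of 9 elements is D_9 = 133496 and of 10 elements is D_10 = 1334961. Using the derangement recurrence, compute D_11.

14684570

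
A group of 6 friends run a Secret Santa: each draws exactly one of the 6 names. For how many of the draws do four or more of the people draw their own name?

# with exactly i fixed is C(6,i)·!(6-i); sum over i=4..6:
  i=4: C(6,4)·!2 = 15·1 = 15
  i=5: C(6,5)·!1 = 6·0 = 0
  i=6: C(6,6)·!0 = 1·1 = 1
Total = 16.

16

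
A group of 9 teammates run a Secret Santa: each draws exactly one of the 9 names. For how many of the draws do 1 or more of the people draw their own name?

# with exactly i fixed is C(9,i)·!(9-i); sum over i=1..9:
  i=1: C(9,1)·!8 = 9·14833 = 133497
  i=2: C(9,2)·!7 = 36·1854 = 66744
  i=3: C(9,3)·!6 = 84·265 = 22260
  i=4: C(9,4)·!5 = 126·44 = 5544
  i=5: C(9,5)·!4 = 126·9 = 1134
  i=6: C(9,6)·!3 = 84·2 = 168
  i=7: C(9,7)·!2 = 36·1 = 36
  i=8: C(9,8)·!1 = 9·0 = 0
  i=9: C(9,9)·!0 = 1·1 = 1
Total = 229384.

229384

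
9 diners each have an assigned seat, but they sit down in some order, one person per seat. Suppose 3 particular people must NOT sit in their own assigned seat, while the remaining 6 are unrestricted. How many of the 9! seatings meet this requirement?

256320

Let A_j be the event that the j-th constrained one is fixed. By inclusion-exclusion over the 3 events:
Σ_{j=0}^{3} (-1)^j C(3,j)(9-j)!
= C(3,0)·9! - C(3,1)·8! + C(3,2)·7! - C(3,3)·6!
= 362880 - 120960 + 15120 - 720
= 256320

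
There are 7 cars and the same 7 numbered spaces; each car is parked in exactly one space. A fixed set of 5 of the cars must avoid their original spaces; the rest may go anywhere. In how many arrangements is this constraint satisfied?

Let A_j be the event that the j-th constrained one is fixed. By inclusion-exclusion over the 5 events:
Σ_{j=0}^{5} (-1)^j C(5,j)(7-j)!
= C(5,0)·7! - C(5,1)·6! + C(5,2)·5! - C(5,3)·4! + C(5,4)·3! - C(5,5)·2!
= 5040 - 3600 + 1200 - 240 + 30 - 2
= 2428

2428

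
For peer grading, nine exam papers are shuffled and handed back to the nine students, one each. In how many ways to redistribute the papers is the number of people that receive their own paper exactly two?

66744

Choose which 2 of the 9 are fixed: C(9,2) = 36.
The remaining 7 must be deranged: !7 = 1854.
Total: 36 × 1854 = 66744.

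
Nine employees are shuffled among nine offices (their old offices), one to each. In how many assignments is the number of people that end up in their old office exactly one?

133497

Pick the single fixed position: C(9,1) = 9 ways.
The other 8 form a derangement: !8 = 14833.
Total: 9 × 14833 = 133497.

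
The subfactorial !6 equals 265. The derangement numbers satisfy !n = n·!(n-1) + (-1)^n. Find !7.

1854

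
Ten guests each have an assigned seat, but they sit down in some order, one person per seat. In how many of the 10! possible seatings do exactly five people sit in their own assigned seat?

Pick the 5 fixed positions: C(10,5) = 252 ways.
The remaining 5 must be deranged: !5 = 44.
Total: 252 × 44 = 11088.

11088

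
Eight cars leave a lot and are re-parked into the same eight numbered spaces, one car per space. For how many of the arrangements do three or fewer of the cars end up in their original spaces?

39549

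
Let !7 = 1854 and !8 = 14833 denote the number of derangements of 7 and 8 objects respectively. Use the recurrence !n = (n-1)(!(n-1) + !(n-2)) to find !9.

!9 = (9-1)·(!8 + !7) = 8·(14833 + 1854) = 8·16687 = 133496.

133496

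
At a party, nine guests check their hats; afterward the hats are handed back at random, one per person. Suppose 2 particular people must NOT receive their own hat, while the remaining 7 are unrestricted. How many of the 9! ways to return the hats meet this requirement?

287280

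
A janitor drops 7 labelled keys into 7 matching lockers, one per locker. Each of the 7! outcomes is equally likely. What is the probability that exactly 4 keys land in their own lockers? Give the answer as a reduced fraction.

Favorable outcomes: C(7,4)·!3 = 35·2 = 70.
Total outcomes: 7! = 5040.
Probability = 70/5040 = 1/72.

1/72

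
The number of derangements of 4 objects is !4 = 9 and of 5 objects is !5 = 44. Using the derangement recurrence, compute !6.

!6 = (6-1)·(!5 + !4) = 5·(44 + 9) = 5·53 = 265.

265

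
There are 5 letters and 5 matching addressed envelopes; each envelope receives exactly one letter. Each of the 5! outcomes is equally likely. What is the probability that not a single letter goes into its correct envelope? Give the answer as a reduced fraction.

11/30

Favorable outcomes: !5 = 44.
Total outcomes: 5! = 120.
Probability = 44/120 = 11/30.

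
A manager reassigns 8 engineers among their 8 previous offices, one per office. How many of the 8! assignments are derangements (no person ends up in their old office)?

14833

!8 is the nearest integer to 8!/e.
8! = 40320, and 40320/e ≈ 14832.90, so !8 = 14833.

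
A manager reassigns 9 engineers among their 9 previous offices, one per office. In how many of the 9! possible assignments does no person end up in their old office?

!9 is the nearest integer to 9!/e.
9! = 362880, and 362880/e ≈ 133496.09, so !9 = 133496.

133496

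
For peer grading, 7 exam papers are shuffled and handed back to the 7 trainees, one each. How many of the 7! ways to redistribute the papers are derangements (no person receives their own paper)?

1854

!7 = 7! · Σ_{k=0}^{7} (-1)^k/k!
= 7! - 7!/1! + 7!/2! - 7!/3! + 7!/4! - 7!/5! + 7!/6! - 7!/7!
= 5040 - 5040 + 2520 - 840 + 210 - 42 + 7 - 1
= 1854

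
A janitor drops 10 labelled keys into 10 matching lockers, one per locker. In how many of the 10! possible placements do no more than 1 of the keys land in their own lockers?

2669921

Sum C(10,i)·!(10-i) for i = 0..1:
  i=0: C(10,0)·!10 = 1·1334961 = 1334961
  i=1: C(10,1)·!9 = 10·133496 = 1334960
Total = 2669921.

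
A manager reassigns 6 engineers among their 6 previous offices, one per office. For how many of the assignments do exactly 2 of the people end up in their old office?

135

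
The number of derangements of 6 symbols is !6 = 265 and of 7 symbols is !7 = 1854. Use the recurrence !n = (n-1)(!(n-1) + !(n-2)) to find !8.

14833

!8 = (8-1)·(!7 + !6) = 7·(1854 + 265) = 7·2119 = 14833.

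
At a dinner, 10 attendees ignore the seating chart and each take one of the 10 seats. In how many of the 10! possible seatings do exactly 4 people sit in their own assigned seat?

55650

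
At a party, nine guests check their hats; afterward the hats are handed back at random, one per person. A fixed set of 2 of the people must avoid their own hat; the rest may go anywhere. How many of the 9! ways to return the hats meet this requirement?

287280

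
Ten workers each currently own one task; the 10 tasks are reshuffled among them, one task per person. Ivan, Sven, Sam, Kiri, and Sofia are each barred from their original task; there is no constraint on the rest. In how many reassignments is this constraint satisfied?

2170680

Inclusion-exclusion on the 5 forbidden self-matches:
Σ_{j=0}^{5} (-1)^j C(5,j)(10-j)!
= C(5,0)·10! - C(5,1)·9! + C(5,2)·8! - C(5,3)·7! + C(5,4)·6! - C(5,5)·5!
= 3628800 - 1814400 + 403200 - 50400 + 3600 - 120
= 2170680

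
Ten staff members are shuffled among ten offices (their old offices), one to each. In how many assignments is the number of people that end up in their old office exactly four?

55650

Choose which 4 of the 10 are fixed: C(10,4) = 210.
The remaining 6 must be deranged: !6 = 265.
Total: 210 × 265 = 55650.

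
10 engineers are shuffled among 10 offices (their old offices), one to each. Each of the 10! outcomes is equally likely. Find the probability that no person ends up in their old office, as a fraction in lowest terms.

16481/44800

Favorable outcomes: !10 = 1334961.
Total outcomes: 10! = 3628800.
Probability = 1334961/3628800 = 16481/44800.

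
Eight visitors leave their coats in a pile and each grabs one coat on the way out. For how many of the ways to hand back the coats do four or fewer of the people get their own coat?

40179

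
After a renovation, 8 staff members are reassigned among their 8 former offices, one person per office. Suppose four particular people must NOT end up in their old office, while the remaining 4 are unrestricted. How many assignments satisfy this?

24024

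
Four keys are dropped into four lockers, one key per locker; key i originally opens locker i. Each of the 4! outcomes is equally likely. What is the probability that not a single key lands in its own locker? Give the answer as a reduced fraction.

3/8

Favorable outcomes: !4 = 9.
Total outcomes: 4! = 24.
Probability = 9/24 = 3/8.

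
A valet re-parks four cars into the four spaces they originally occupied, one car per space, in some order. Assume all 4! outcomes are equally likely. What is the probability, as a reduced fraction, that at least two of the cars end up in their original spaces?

7/24

Favorable outcomes: Σ_{i≥2} C(4,i)·!(4-i) = 6·1 + 4·0 + 1·1 = 7.
Total outcomes: 4! = 24.
Probability = 7/24 = 7/24.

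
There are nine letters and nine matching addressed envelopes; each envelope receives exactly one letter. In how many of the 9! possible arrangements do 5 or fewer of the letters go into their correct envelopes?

362675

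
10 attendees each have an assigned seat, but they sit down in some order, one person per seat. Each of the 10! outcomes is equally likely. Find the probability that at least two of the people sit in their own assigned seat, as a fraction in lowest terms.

Favorable outcomes: Σ_{i≥2} C(10,i)·!(10-i) = 45·14833 + 120·1854 + 210·265 + 252·44 + 210·9 + 120·2 + 45·1 + 10·0 + 1·1 = 958879.
Total outcomes: 10! = 3628800.
Probability = 958879/3628800 = 958879/3628800.

958879/3628800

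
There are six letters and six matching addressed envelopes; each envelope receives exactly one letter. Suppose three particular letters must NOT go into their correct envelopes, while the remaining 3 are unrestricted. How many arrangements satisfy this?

426

Let A_j be the event that the j-th constrained one is fixed. By inclusion-exclusion over the 3 events:
Σ_{j=0}^{3} (-1)^j C(3,j)(6-j)!
= C(3,0)·6! - C(3,1)·5! + C(3,2)·4! - C(3,3)·3!
= 720 - 360 + 72 - 6
= 426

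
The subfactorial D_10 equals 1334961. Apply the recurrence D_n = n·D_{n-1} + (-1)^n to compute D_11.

14684570

D_11 = 11·1334961 - 1 = 14684570.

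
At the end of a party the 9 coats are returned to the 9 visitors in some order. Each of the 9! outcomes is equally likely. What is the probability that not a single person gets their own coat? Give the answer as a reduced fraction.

16687/45360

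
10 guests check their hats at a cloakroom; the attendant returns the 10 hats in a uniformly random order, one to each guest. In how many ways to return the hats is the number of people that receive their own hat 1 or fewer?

2669921

# with exactly i fixed is C(10,i)·!(10-i); sum over i=0..1:
  i=0: C(10,0)·!10 = 1·1334961 = 1334961
  i=1: C(10,1)·!9 = 10·133496 = 1334960
Total = 2669921.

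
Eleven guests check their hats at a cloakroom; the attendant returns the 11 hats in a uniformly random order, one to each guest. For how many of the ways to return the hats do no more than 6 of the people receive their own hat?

39913444

Sum C(11,i)·!(11-i) for i = 0..6:
  i=0: C(11,0)·!11 = 1·14684570 = 14684570
  i=1: C(11,1)·!10 = 11·1334961 = 14684571
  i=2: C(11,2)·!9 = 55·133496 = 7342280
  i=3: C(11,3)·!8 = 165·14833 = 2447445
  i=4: C(11,4)·!7 = 330·1854 = 611820
  i=5: C(11,5)·!6 = 462·265 = 122430
  i=6: C(11,6)·!5 = 462·44 = 20328
Total = 39913444.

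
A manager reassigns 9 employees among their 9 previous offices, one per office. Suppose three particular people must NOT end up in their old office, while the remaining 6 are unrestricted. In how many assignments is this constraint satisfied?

256320

Let A_j be the event that the j-th constrained one is fixed. By inclusion-exclusion over the 3 events:
Σ_{j=0}^{3} (-1)^j C(3,j)(9-j)!
= C(3,0)·9! - C(3,1)·8! + C(3,2)·7! - C(3,3)·6!
= 362880 - 120960 + 15120 - 720
= 256320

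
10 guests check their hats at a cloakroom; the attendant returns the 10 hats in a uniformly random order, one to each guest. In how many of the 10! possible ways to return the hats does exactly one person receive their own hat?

1334960

Pick the single fixed position: C(10,1) = 10 ways.
The other 9 form a derangement: !9 = 133496.
Total: 10 × 133496 = 1334960.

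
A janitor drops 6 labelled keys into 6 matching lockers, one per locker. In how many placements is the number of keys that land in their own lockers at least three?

Sum C(6,i)·!(6-i) for i = 3..6:
  i=3: C(6,3)·!3 = 20·2 = 40
  i=4: C(6,4)·!2 = 15·1 = 15
  i=5: C(6,5)·!1 = 6·0 = 0
  i=6: C(6,6)·!0 = 1·1 = 1
Total = 56.

56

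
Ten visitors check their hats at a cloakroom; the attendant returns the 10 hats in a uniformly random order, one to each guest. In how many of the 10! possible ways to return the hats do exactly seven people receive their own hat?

240

Choose which 7 of the 10 are fixed: C(10,7) = 120.
The remaining 3 must be deranged: !3 = 2.
Total: 120 × 2 = 240.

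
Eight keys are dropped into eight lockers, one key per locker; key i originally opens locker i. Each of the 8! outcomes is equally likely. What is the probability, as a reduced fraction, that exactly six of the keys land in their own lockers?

Favorable outcomes: C(8,6)·!2 = 28·1 = 28.
Total outcomes: 8! = 40320.
Probability = 28/40320 = 1/1440.

1/1440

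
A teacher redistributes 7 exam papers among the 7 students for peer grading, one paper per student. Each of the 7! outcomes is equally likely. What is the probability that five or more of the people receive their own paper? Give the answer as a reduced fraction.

11/2520

Favorable outcomes: Σ_{i≥5} C(7,i)·!(7-i) = 21·1 + 7·0 + 1·1 = 22.
Total outcomes: 7! = 5040.
Probability = 22/5040 = 11/2520.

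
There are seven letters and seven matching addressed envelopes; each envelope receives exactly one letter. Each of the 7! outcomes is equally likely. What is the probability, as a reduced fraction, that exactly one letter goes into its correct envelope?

53/144

Favorable outcomes: C(7,1)·!6 = 7·265 = 1855.
Total outcomes: 7! = 5040.
Probability = 1855/5040 = 53/144.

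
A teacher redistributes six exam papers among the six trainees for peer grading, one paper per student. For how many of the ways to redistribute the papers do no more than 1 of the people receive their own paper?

# with exactly i fixed is C(6,i)·!(6-i); sum over i=0..1:
  i=0: C(6,0)·!6 = 1·265 = 265
  i=1: C(6,1)·!5 = 6·44 = 264
Total = 529.

529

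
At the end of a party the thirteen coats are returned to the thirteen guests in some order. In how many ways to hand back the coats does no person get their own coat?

Use !n = n·!(n-1) + (-1)^n.
!13 = 13·176214841 - 1 = 2290792932

2290792932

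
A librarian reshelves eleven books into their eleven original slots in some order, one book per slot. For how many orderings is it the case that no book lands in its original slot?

The subfactorial !11 = [11!/e] (nearest integer).
11! = 39916800, and 39916800/e ≈ 14684570.08, so !11 = 14684570.

14684570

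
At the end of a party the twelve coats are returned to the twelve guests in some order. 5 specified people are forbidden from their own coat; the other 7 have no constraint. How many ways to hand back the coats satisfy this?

Let A_j be the event that the j-th constrained one is fixed. By inclusion-exclusion over the 5 events:
Σ_{j=0}^{5} (-1)^j C(5,j)(12-j)!
= C(5,0)·12! - C(5,1)·11! + C(5,2)·10! - C(5,3)·9! + C(5,4)·8! - C(5,5)·7!
= 479001600 - 199584000 + 36288000 - 3628800 + 201600 - 5040
= 312273360

312273360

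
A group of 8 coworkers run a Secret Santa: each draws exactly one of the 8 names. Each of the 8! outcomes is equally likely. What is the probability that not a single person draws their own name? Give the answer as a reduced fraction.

Favorable outcomes: !8 = 14833.
Total outcomes: 8! = 40320.
Probability = 14833/40320 = 2119/5760.

2119/5760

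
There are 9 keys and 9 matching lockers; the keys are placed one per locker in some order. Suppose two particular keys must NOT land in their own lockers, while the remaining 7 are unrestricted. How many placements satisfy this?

Let A_j be the event that the j-th constrained one is fixed. By inclusion-exclusion over the 2 events:
Σ_{j=0}^{2} (-1)^j C(2,j)(9-j)!
= C(2,0)·9! - C(2,1)·8! + C(2,2)·7!
= 362880 - 80640 + 5040
= 287280

287280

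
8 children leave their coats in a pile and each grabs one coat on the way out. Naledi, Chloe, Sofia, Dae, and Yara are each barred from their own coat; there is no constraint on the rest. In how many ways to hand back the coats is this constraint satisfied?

21234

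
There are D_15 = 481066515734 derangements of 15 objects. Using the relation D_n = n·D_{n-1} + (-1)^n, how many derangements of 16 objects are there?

D_16 = 16·481066515734 + 1 = 7697064251745.

7697064251745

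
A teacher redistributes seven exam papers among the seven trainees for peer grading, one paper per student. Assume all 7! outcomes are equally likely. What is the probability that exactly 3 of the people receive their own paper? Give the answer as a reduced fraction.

1/16

Favorable outcomes: C(7,3)·!4 = 35·9 = 315.
Total outcomes: 7! = 5040.
Probability = 315/5040 = 1/16.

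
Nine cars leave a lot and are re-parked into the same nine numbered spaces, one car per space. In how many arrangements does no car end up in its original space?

133496

The subfactorial !9 = [9!/e] (nearest integer).
9! = 362880, and 362880/e ≈ 133496.09, so !9 = 133496.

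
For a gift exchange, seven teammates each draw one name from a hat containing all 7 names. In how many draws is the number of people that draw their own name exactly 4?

Choose which 4 of the 7 are fixed: C(7,4) = 35.
The remaining 3 must be deranged: !3 = 2.
Total: 35 × 2 = 70.

70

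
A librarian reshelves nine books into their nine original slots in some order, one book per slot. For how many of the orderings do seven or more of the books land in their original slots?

Sum C(9,i)·!(9-i) for i = 7..9:
  i=7: C(9,7)·!2 = 36·1 = 36
  i=8: C(9,8)·!1 = 9·0 = 0
  i=9: C(9,9)·!0 = 1·1 = 1
Total = 37.

37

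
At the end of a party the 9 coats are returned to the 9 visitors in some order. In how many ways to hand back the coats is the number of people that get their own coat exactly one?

Choose which one of the 9 is fixed: C(9,1) = 9.
The other 8 form a derangement: !8 = 14833.
Total: 9 × 14833 = 133497.

133497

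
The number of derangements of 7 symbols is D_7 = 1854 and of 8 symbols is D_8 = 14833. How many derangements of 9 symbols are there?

133496

D_9 = (9-1)·(D_8 + D_7) = 8·(14833 + 1854) = 8·16687 = 133496.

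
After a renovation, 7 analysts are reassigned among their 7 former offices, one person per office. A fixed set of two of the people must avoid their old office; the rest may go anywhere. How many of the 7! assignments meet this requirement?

3720

Let A_j be the event that the j-th constrained one is fixed. By inclusion-exclusion over the 2 events:
Σ_{j=0}^{2} (-1)^j C(2,j)(7-j)!
= C(2,0)·7! - C(2,1)·6! + C(2,2)·5!
= 5040 - 1440 + 120
= 3720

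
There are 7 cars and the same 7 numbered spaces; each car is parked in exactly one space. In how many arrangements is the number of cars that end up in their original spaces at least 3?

Sum C(7,i)·!(7-i) for i = 3..7:
  i=3: C(7,3)·!4 = 35·9 = 315
  i=4: C(7,4)·!3 = 35·2 = 70
  i=5: C(7,5)·!2 = 21·1 = 21
  i=6: C(7,6)·!1 = 7·0 = 0
  i=7: C(7,7)·!0 = 1·1 = 1
Total = 407.

407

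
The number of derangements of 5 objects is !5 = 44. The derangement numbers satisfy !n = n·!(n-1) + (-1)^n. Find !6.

265

!6 = 6·44 + 1 = 265.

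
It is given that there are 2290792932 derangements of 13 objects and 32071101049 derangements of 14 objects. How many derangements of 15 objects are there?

481066515734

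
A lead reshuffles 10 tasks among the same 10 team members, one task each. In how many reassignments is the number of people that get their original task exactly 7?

240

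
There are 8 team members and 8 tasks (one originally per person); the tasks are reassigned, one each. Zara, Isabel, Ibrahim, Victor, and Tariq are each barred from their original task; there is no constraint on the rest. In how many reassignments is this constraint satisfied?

Let A_j be the event that the j-th constrained one is fixed. By inclusion-exclusion over the 5 events:
Σ_{j=0}^{5} (-1)^j C(5,j)(8-j)!
= C(5,0)·8! - C(5,1)·7! + C(5,2)·6! - C(5,3)·5! + C(5,4)·4! - C(5,5)·3!
= 40320 - 25200 + 7200 - 1200 + 120 - 6
= 21234

21234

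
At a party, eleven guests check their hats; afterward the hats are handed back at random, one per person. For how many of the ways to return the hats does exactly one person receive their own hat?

Choose which one of the 11 is fixed: C(11,1) = 11.
The other 10 form a derangement: !10 = 1334961.
Total: 11 × 1334961 = 14684571.

14684571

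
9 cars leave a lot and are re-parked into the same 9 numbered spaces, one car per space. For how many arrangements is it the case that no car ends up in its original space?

133496

Recurrence: !9 = 9·!8 + (-1)^9.
!9 = 9·14833 - 1 = 133496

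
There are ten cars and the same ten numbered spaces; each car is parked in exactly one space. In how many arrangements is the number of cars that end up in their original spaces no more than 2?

# with exactly i fixed is C(10,i)·!(10-i); sum over i=0..2:
  i=0: C(10,0)·!10 = 1·1334961 = 1334961
  i=1: C(10,1)·!9 = 10·133496 = 1334960
  i=2: C(10,2)·!8 = 45·14833 = 667485
Total = 3337406.

3337406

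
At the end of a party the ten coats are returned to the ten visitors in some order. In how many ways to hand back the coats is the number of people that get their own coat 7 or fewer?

3628754

# with exactly i fixed is C(10,i)·!(10-i); sum over i=0..7:
  i=0: C(10,0)·!10 = 1·1334961 = 1334961
  i=1: C(10,1)·!9 = 10·133496 = 1334960
  i=2: C(10,2)·!8 = 45·14833 = 667485
  i=3: C(10,3)·!7 = 120·1854 = 222480
  i=4: C(10,4)·!6 = 210·265 = 55650
  i=5: C(10,5)·!5 = 252·44 = 11088
  i=6: C(10,6)·!4 = 210·9 = 1890
  i=7: C(10,7)·!3 = 120·2 = 240
Total = 3628754.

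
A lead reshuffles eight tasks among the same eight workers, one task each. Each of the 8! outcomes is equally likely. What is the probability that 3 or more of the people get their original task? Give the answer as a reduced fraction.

647/8064

Favorable outcomes: Σ_{i≥3} C(8,i)·!(8-i) = 56·44 + 70·9 + 56·2 + 28·1 + 8·0 + 1·1 = 3235.
Total outcomes: 8! = 40320.
Probability = 3235/40320 = 647/8064.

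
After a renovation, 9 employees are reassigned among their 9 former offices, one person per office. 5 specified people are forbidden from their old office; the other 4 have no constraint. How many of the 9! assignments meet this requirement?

205056

Inclusion-exclusion on the 5 forbidden self-matches:
Σ_{j=0}^{5} (-1)^j C(5,j)(9-j)!
= C(5,0)·9! - C(5,1)·8! + C(5,2)·7! - C(5,3)·6! + C(5,4)·5! - C(5,5)·4!
= 362880 - 201600 + 50400 - 7200 + 600 - 24
= 205056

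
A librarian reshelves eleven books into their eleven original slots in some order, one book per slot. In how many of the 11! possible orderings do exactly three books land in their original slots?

2447445

Pick the 3 fixed positions: C(11,3) = 165 ways.
The remaining 8 must be deranged: !8 = 14833.
Total: 165 × 14833 = 2447445.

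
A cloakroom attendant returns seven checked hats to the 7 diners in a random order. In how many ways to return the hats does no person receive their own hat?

1854

By inclusion-exclusion, !7 = Σ (-1)^k · 7!/k! for k=0..7
= 7! - 7!/1! + 7!/2! - 7!/3! + 7!/4! - 7!/5! + 7!/6! - 7!/7!
= 5040 - 5040 + 2520 - 840 + 210 - 42 + 7 - 1
= 1854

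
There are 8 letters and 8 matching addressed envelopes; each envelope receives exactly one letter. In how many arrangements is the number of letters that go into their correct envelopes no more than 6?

40319

Sum C(8,i)·!(8-i) for i = 0..6:
  i=0: C(8,0)·!8 = 1·14833 = 14833
  i=1: C(8,1)·!7 = 8·1854 = 14832
  i=2: C(8,2)·!6 = 28·265 = 7420
  i=3: C(8,3)·!5 = 56·44 = 2464
  i=4: C(8,4)·!4 = 70·9 = 630
  i=5: C(8,5)·!3 = 56·2 = 112
  i=6: C(8,6)·!2 = 28·1 = 28
Total = 40319.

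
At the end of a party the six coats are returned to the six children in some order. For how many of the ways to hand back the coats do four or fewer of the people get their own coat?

# with exactly i fixed is C(6,i)·!(6-i); sum over i=0..4:
  i=0: C(6,0)·!6 = 1·265 = 265
  i=1: C(6,1)·!5 = 6·44 = 264
  i=2: C(6,2)·!4 = 15·9 = 135
  i=3: C(6,3)·!3 = 20·2 = 40
  i=4: C(6,4)·!2 = 15·1 = 15
Total = 719.

719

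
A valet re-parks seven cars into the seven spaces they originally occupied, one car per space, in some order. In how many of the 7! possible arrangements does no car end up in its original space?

The number of derangements of 7 is !7 = Σ_{k=0}^{7} (-1)^k·7!/k!
= 7! - 7!/1! + 7!/2! - 7!/3! + 7!/4! - 7!/5! + 7!/6! - 7!/7!
= 5040 - 5040 + 2520 - 840 + 210 - 42 + 7 - 1
= 1854

1854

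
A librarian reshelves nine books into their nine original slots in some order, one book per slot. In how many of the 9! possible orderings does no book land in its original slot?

!9 is the nearest integer to 9!/e.
9! = 362880, and 362880/e ≈ 133496.09, so !9 = 133496.

133496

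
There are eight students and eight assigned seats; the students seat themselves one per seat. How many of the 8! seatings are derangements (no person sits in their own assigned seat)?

14833

The subfactorial !8 = [8!/e] (nearest integer).
8! = 40320, and 40320/e ≈ 14832.90, so !8 = 14833.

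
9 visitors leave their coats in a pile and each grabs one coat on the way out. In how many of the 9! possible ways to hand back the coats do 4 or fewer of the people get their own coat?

# with exactly i fixed is C(9,i)·!(9-i); sum over i=0..4:
  i=0: C(9,0)·!9 = 1·133496 = 133496
  i=1: C(9,1)·!8 = 9·14833 = 133497
  i=2: C(9,2)·!7 = 36·1854 = 66744
  i=3: C(9,3)·!6 = 84·265 = 22260
  i=4: C(9,4)·!5 = 126·44 = 5544
Total = 361541.

361541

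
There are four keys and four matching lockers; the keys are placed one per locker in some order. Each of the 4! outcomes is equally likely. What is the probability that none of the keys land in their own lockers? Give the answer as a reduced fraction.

Favorable outcomes: !4 = 9.
Total outcomes: 4! = 24.
Probability = 9/24 = 3/8.

3/8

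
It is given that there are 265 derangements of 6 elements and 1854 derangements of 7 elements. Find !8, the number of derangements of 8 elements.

14833

!8 = (8-1)·(!7 + !6) = 7·(1854 + 265) = 7·2119 = 14833.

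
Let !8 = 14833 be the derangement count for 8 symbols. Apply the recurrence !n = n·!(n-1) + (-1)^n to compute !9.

!9 = 9·14833 - 1 = 133496.

133496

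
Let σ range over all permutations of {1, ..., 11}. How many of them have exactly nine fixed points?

55

Choose which 9 of the 11 are fixed: C(11,9) = 55.
The remaining 2 must be deranged: !2 = 1.
Total: 55 × 1 = 55.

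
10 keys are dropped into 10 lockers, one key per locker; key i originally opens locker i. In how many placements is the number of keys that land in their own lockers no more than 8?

3628799

# with exactly i fixed is C(10,i)·!(10-i); sum over i=0..8:
  i=0: C(10,0)·!10 = 1·1334961 = 1334961
  i=1: C(10,1)·!9 = 10·133496 = 1334960
  i=2: C(10,2)·!8 = 45·14833 = 667485
  i=3: C(10,3)·!7 = 120·1854 = 222480
  i=4: C(10,4)·!6 = 210·265 = 55650
  i=5: C(10,5)·!5 = 252·44 = 11088
  i=6: C(10,6)·!4 = 210·9 = 1890
  i=7: C(10,7)·!3 = 120·2 = 240
  i=8: C(10,8)·!2 = 45·1 = 45
Total = 3628799.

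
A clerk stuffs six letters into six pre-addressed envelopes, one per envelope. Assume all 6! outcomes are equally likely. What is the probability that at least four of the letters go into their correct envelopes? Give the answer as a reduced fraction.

Favorable outcomes: Σ_{i≥4} C(6,i)·!(6-i) = 15·1 + 6·0 + 1·1 = 16.
Total outcomes: 6! = 720.
Probability = 16/720 = 1/45.

1/45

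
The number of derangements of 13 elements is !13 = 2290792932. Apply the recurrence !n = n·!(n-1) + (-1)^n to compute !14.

32071101049

!14 = 14·2290792932 + 1 = 32071101049.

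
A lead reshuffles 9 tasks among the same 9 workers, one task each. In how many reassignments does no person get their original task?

133496

The number of derangements of 9 is !9 = Σ_{k=0}^{9} (-1)^k·9!/k!
= 9! - 9!/1! + 9!/2! - 9!/3! + 9!/4! - 9!/5! + 9!/6! - 9!/7! + 9!/8! - 9!/9!
= 362880 - 362880 + 181440 - 60480 + 15120 - 3024 + 504 - 72 + 9 - 1
= 133496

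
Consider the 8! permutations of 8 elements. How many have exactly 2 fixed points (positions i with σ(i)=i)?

7420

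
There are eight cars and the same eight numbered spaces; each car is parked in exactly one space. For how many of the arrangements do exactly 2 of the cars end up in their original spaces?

7420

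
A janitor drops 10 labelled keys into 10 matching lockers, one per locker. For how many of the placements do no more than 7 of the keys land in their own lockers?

# with exactly i fixed is C(10,i)·!(10-i); sum over i=0..7:
  i=0: C(10,0)·!10 = 1·1334961 = 1334961
  i=1: C(10,1)·!9 = 10·133496 = 1334960
  i=2: C(10,2)·!8 = 45·14833 = 667485
  i=3: C(10,3)·!7 = 120·1854 = 222480
  i=4: C(10,4)·!6 = 210·265 = 55650
  i=5: C(10,5)·!5 = 252·44 = 11088
  i=6: C(10,6)·!4 = 210·9 = 1890
  i=7: C(10,7)·!3 = 120·2 = 240
Total = 3628754.

3628754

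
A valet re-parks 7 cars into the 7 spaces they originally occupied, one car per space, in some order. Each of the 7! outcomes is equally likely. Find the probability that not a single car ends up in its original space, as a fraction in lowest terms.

Favorable outcomes: !7 = 1854.
Total outcomes: 7! = 5040.
Probability = 1854/5040 = 103/280.

103/280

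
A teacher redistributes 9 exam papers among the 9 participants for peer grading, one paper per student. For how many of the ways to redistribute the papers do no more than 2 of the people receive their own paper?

# with exactly i fixed is C(9,i)·!(9-i); sum over i=0..2:
  i=0: C(9,0)·!9 = 1·133496 = 133496
  i=1: C(9,1)·!8 = 9·14833 = 133497
  i=2: C(9,2)·!7 = 36·1854 = 66744
Total = 333737.

333737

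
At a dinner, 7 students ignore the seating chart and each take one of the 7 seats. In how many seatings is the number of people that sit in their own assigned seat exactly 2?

Pick the 2 fixed positions: C(7,2) = 21 ways.
The other 5 form a derangement: !5 = 44.
Total: 21 × 44 = 924.

924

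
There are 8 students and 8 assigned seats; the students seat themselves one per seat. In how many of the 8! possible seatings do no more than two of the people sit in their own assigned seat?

# with exactly i fixed is C(8,i)·!(8-i); sum over i=0..2:
  i=0: C(8,0)·!8 = 1·14833 = 14833
  i=1: C(8,1)·!7 = 8·1854 = 14832
  i=2: C(8,2)·!6 = 28·265 = 7420
Total = 37085.

37085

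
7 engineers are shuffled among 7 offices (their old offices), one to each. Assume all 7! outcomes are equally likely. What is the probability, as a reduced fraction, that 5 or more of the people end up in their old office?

11/2520

Favorable outcomes: Σ_{i≥5} C(7,i)·!(7-i) = 21·1 + 7·0 + 1·1 = 22.
Total outcomes: 7! = 5040.
Probability = 22/5040 = 11/2520.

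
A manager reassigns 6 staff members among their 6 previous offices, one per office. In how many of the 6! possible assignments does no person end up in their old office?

265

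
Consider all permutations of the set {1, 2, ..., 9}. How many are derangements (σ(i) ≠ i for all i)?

Recurrence: !9 = 9·!8 + (-1)^9.
!9 = 9·14833 - 1 = 133496

133496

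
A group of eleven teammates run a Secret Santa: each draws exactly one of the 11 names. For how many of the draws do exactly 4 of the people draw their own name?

611820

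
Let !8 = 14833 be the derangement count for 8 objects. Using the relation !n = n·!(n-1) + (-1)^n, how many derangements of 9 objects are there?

!9 = 9·14833 - 1 = 133496.

133496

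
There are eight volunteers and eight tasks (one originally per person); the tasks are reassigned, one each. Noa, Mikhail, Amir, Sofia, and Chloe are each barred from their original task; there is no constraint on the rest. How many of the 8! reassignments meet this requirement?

21234

Let A_j be the event that the j-th constrained one is fixed. By inclusion-exclusion over the 5 events:
Σ_{j=0}^{5} (-1)^j C(5,j)(8-j)!
= C(5,0)·8! - C(5,1)·7! + C(5,2)·6! - C(5,3)·5! + C(5,4)·4! - C(5,5)·3!
= 40320 - 25200 + 7200 - 1200 + 120 - 6
= 21234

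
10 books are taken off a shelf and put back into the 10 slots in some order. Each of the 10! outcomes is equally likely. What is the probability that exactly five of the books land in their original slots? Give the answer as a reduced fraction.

11/3600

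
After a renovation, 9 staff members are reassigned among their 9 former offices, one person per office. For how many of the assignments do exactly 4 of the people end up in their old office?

Choose which 4 of the 9 are fixed: C(9,4) = 126.
The other 5 form a derangement: !5 = 44.
Total: 126 × 44 = 5544.

5544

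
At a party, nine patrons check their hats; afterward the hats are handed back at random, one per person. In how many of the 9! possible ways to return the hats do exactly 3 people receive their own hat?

22260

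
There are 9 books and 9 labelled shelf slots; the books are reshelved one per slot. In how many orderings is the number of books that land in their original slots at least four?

6883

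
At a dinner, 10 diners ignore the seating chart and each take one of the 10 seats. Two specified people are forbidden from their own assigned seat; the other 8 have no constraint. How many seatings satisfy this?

2943360

Let A_j be the event that the j-th constrained one is fixed. By inclusion-exclusion over the 2 events:
Σ_{j=0}^{2} (-1)^j C(2,j)(10-j)!
= C(2,0)·10! - C(2,1)·9! + C(2,2)·8!
= 3628800 - 725760 + 40320
= 2943360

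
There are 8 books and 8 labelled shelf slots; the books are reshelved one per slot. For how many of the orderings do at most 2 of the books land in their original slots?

# with exactly i fixed is C(8,i)·!(8-i); sum over i=0..2:
  i=0: C(8,0)·!8 = 1·14833 = 14833
  i=1: C(8,1)·!7 = 8·1854 = 14832
  i=2: C(8,2)·!6 = 28·265 = 7420
Total = 37085.

37085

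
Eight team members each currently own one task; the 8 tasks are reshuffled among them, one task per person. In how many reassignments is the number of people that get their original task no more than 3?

Sum C(8,i)·!(8-i) for i = 0..3:
  i=0: C(8,0)·!8 = 1·14833 = 14833
  i=1: C(8,1)·!7 = 8·1854 = 14832
  i=2: C(8,2)·!6 = 28·265 = 7420
  i=3: C(8,3)·!5 = 56·44 = 2464
Total = 39549.

39549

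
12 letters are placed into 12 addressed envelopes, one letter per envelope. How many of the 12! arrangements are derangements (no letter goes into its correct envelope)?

176214841

The subfactorial !12 = [12!/e] (nearest integer).
12! = 479001600, and 479001600/e ≈ 176214840.93, so !12 = 176214841.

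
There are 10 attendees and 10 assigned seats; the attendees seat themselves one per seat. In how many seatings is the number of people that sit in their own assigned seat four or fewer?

3615536

Sum C(10,i)·!(10-i) for i = 0..4:
  i=0: C(10,0)·!10 = 1·1334961 = 1334961
  i=1: C(10,1)·!9 = 10·133496 = 1334960
  i=2: C(10,2)·!8 = 45·14833 = 667485
  i=3: C(10,3)·!7 = 120·1854 = 222480
  i=4: C(10,4)·!6 = 210·265 = 55650
Total = 3615536.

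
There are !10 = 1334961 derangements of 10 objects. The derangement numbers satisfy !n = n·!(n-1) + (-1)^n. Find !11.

14684570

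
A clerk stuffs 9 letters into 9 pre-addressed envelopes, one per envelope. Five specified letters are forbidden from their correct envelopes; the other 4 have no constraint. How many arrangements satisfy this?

205056

Let A_j be the event that the j-th constrained one is fixed. By inclusion-exclusion over the 5 events:
Σ_{j=0}^{5} (-1)^j C(5,j)(9-j)!
= C(5,0)·9! - C(5,1)·8! + C(5,2)·7! - C(5,3)·6! + C(5,4)·5! - C(5,5)·4!
= 362880 - 201600 + 50400 - 7200 + 600 - 24
= 205056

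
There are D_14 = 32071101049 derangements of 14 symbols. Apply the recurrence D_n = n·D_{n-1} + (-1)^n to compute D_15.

481066515734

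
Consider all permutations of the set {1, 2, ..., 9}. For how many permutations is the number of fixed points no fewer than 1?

229384

Sum C(9,i)·!(9-i) for i = 1..9:
  i=1: C(9,1)·!8 = 9·14833 = 133497
  i=2: C(9,2)·!7 = 36·1854 = 66744
  i=3: C(9,3)·!6 = 84·265 = 22260
  i=4: C(9,4)·!5 = 126·44 = 5544
  i=5: C(9,5)·!4 = 126·9 = 1134
  i=6: C(9,6)·!3 = 84·2 = 168
  i=7: C(9,7)·!2 = 36·1 = 36
  i=8: C(9,8)·!1 = 9·0 = 0
  i=9: C(9,9)·!0 = 1·1 = 1
Total = 229384.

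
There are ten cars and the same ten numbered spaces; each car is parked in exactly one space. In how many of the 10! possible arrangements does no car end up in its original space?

The number of derangements of 10 is !10 = Σ_{k=0}^{10} (-1)^k·10!/k!
= 10! - 10!/1! + 10!/2! - 10!/3! + 10!/4! - 10!/5! + 10!/6! - 10!/7! + 10!/8! - 10!/9! + 10!/10!
= 3628800 - 3628800 + 1814400 - 604800 + 151200 - 30240 + 5040 - 720 + 90 - 10 + 1
= 1334961

1334961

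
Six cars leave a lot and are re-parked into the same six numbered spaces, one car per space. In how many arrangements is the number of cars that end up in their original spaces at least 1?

455

Sum C(6,i)·!(6-i) for i = 1..6:
  i=1: C(6,1)·!5 = 6·44 = 264
  i=2: C(6,2)·!4 = 15·9 = 135
  i=3: C(6,3)·!3 = 20·2 = 40
  i=4: C(6,4)·!2 = 15·1 = 15
  i=5: C(6,5)·!1 = 6·0 = 0
  i=6: C(6,6)·!0 = 1·1 = 1
Total = 455.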